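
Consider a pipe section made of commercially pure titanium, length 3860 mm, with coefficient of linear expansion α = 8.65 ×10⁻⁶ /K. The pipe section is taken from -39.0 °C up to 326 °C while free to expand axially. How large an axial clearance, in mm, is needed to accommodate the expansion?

12.2 mm

ΔT = 326 − (-39.0) = 365.0 K.
ΔL = α·L₀·ΔT = 8.65×10⁻⁶ × 3860 mm × 365.0 K = 12.2 mm.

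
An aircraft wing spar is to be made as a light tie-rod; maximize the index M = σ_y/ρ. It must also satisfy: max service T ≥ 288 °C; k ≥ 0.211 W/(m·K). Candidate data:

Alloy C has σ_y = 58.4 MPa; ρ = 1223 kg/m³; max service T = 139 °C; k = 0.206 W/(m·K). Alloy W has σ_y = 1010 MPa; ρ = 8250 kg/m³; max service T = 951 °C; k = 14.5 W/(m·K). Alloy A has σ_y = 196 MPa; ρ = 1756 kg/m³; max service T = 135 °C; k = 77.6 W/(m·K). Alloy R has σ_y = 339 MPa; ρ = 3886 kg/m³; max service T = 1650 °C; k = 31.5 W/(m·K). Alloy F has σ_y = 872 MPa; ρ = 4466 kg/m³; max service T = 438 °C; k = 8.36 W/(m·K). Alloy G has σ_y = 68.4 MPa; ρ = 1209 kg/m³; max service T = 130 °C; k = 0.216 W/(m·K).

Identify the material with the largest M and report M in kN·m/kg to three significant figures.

alloy F, M = 195 kN·m/kg

Screen on constraints: max service T ≥ 288 °C; k ≥ 0.211 W/(m·K). Survivors: alloy W, alloy R, alloy F.
Computing M directly (units already consistent):
  alloy F: M = 195 kN·m/kg
  alloy W: M = 122 kN·m/kg
  alloy R: M = 87.2 kN·m/kg
The maximum is for alloy F.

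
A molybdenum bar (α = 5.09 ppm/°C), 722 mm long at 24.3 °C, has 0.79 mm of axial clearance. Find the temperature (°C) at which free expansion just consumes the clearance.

239 °C

α·L₀·ΔT = 0.79 mm ⇒ ΔT = 0.79 / (5.09×10⁻⁶ × 722.0) = 215.0 K.
T = 24.3 + 215.0 = 239.3 °C.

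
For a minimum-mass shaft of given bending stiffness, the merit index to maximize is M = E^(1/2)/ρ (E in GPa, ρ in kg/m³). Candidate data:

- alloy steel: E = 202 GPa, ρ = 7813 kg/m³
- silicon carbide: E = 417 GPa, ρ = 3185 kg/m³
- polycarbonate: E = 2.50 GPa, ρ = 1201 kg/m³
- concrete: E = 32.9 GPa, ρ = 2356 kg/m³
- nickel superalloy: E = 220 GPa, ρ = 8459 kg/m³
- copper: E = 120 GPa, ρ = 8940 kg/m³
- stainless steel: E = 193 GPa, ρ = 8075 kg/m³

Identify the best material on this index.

silicon carbide

Evaluate M for each candidate:
  silicon carbide: M = 6.41×10⁻³
  concrete: M = 2.43×10⁻³
  alloy steel: M = 1.82×10⁻³
  nickel superalloy: M = 1.75×10⁻³
  stainless steel: M = 1.72×10⁻³
  polycarbonate: M = 1.32×10⁻³
  copper: M = 1.23×10⁻³
Silicon carbide ranks first.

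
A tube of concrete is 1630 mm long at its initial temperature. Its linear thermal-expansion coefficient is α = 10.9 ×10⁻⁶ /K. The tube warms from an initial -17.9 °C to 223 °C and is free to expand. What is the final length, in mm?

1634.3 mm

ΔT = 223 − (-17.9) = 240.9 K.
ΔL = α·L₀·ΔT = 10.9×10⁻⁶ × 1630 mm × 240.9 K = 4.28 mm.
L = L₀ + ΔL = 1630 + 4.28 = 1634.3 mm.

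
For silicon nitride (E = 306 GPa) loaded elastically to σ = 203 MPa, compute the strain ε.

ε = σ/E = 203 / 306000 = 6.63×10⁻⁴.

6.63×10⁻⁴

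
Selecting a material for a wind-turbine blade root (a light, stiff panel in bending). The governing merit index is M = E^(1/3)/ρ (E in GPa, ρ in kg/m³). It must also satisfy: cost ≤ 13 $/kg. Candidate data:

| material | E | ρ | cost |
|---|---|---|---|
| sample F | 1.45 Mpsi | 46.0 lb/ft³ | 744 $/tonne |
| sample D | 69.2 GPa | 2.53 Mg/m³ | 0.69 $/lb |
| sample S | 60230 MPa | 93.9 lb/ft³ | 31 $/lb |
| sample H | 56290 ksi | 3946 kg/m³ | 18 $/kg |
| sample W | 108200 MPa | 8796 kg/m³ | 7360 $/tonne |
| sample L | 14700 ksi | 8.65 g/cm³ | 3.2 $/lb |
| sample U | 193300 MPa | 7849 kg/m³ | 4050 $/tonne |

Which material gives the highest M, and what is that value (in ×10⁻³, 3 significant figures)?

Screen on constraints: cost ≤ 13 $/kg. Survivors: sample F, sample D, sample W, sample L, sample U.
In SI units:
  sample F: E = 9.997 GPa, ρ = 736.8 kg/m³
  sample D: E = 69.20 GPa, ρ = 2530 kg/m³
  sample W: E = 108.2 GPa, ρ = 8796 kg/m³
  sample L: E = 101.4 GPa, ρ = 8650 kg/m³
  sample U: E = 193.3 GPa, ρ = 7849 kg/m³
  sample F: M = 2.92×10⁻³
  sample D: M = 1.62×10⁻³
  sample U: M = 0.737×10⁻³
  sample W: M = 0.542×10⁻³
  sample L: M = 0.539×10⁻³
The maximum is for sample F.

sample F, M = 2.92×10⁻³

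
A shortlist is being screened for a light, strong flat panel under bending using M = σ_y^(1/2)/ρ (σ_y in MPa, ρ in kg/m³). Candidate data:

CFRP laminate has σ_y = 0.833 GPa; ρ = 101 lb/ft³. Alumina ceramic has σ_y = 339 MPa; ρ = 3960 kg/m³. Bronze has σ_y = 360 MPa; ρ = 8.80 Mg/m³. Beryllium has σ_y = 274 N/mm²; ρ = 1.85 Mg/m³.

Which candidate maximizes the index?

Normalizing units and computing the index:
  CFRP laminate: σ_y = 833.0 MPa, ρ = 1618 kg/m³
  alumina ceramic: σ_y = 339.0 MPa, ρ = 3960 kg/m³
  bronze: σ_y = 360.0 MPa, ρ = 8800 kg/m³
  beryllium: σ_y = 274.0 MPa, ρ = 1850 kg/m³
  CFRP laminate: M = 17.8×10⁻³
  beryllium: M = 8.95×10⁻³
  alumina ceramic: M = 4.65×10⁻³
  bronze: M = 2.16×10⁻³
CFRP laminate ranks first.

CFRP laminate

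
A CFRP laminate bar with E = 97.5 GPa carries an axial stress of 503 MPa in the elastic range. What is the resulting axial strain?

ε = σ/E = 503 / 97500 = 5.16×10⁻³.

5.16×10⁻³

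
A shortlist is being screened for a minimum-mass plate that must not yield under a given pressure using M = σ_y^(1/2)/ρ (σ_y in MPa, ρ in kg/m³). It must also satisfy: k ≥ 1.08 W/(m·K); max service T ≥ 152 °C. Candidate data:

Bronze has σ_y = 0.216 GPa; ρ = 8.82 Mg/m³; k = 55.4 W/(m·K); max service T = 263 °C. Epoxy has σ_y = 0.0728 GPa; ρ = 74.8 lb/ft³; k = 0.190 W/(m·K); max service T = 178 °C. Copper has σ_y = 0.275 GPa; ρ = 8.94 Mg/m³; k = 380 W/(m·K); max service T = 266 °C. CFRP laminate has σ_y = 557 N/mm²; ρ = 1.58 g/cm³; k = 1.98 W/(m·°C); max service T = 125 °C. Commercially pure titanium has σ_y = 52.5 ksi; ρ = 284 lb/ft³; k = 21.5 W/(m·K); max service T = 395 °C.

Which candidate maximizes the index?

commercially pure titanium

Screen on constraints: k ≥ 1.08 W/(m·K); max service T ≥ 152 °C. Survivors: bronze, copper, commercially pure titanium.
After converting to SI:
  bronze: σ_y = 216.0 MPa, ρ = 8820 kg/m³
  copper: σ_y = 275.0 MPa, ρ = 8940 kg/m³
  commercially pure titanium: σ_y = 362.0 MPa, ρ = 4549 kg/m³
  commercially pure titanium: M = 4.18×10⁻³
  copper: M = 1.85×10⁻³
  bronze: M = 1.67×10⁻³
Highest index: commercially pure titanium.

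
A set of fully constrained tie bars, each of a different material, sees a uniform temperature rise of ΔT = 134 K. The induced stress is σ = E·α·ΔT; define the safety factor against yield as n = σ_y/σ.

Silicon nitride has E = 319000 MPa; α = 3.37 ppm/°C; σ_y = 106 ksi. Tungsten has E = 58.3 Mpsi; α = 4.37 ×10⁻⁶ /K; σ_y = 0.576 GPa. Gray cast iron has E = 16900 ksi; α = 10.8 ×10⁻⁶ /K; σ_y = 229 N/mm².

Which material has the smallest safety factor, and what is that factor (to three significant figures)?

In consistent units (E in GPa, α in ×10⁻⁶/K, σ_y in MPa):
  silicon nitride: E = 319.0, α = 3.37, σ_y = 730.8 → σ = 144 MPa, n = 5.07
  tungsten: E = 402.0, α = 4.37, σ_y = 576.0 → σ = 235 MPa, n = 2.45
  gray cast iron: E = 116.5, α = 10.8, σ_y = 229.0 → σ = 169 MPa, n = 1.36
Smallest n: gray cast iron with n = 1.36.

gray cast iron, n = 1.36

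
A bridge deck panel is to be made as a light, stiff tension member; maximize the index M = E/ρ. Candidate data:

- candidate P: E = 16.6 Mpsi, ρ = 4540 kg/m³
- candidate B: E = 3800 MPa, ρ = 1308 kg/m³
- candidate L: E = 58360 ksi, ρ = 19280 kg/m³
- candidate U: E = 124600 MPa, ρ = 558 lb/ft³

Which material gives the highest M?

candidate P

Normalizing units and computing the index:
  candidate P: E = 114.5 GPa, ρ = 4540 kg/m³
  candidate B: E = 3.800 GPa, ρ = 1308 kg/m³
  candidate L: E = 402.4 GPa, ρ = 19280 kg/m³
  candidate U: E = 124.6 GPa, ρ = 8938 kg/m³
  candidate P: M = 25.2 MN·m/kg
  candidate L: M = 20.9 MN·m/kg
  candidate U: M = 13.9 MN·m/kg
  candidate B: M = 2.91 MN·m/kg
The maximum is for candidate P.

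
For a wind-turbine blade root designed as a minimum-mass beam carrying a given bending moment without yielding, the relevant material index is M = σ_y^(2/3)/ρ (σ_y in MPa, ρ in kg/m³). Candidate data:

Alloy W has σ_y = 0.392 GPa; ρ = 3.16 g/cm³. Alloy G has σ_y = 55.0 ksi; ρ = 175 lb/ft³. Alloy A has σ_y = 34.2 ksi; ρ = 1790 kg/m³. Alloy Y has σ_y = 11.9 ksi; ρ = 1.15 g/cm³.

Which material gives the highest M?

After converting to SI:
  alloy W: σ_y = 392.0 MPa, ρ = 3160 kg/m³
  alloy G: σ_y = 379.2 MPa, ρ = 2803 kg/m³
  alloy A: σ_y = 235.8 MPa, ρ = 1790 kg/m³
  alloy Y: σ_y = 82.05 MPa, ρ = 1150 kg/m³
  alloy A: M = 21.3×10⁻³
  alloy G: M = 18.7×10⁻³
  alloy W: M = 17.0×10⁻³
  alloy Y: M = 16.4×10⁻³
Alloy A has the largest M.

alloy A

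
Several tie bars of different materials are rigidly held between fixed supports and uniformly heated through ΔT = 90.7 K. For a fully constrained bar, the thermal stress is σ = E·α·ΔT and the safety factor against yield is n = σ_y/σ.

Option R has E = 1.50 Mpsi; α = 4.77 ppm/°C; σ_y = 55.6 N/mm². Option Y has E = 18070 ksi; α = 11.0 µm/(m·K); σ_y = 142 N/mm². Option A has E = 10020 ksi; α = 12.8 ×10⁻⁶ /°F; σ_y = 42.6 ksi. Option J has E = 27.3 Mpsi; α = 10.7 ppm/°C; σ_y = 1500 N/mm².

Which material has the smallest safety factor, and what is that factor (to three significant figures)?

Converting E to GPa, α to ×10⁻⁶/K, σ_y to MPa, then σ and n for each:
  option R: E = 10.34, α = 4.77, σ_y = 55.60 → σ = 4.47 MPa, n = 12.4
  option Y: E = 124.6, α = 11.0, σ_y = 142.0 → σ = 124 MPa, n = 1.14
  option A: E = 69.09, α = 23.0, σ_y = 293.7 → σ = 144 MPa, n = 2.03
  option J: E = 188.2, α = 10.7, σ_y = 1500 → σ = 183 MPa, n = 8.21
Option Y has the lowest safety factor, n = 1.14.

option Y, n = 1.14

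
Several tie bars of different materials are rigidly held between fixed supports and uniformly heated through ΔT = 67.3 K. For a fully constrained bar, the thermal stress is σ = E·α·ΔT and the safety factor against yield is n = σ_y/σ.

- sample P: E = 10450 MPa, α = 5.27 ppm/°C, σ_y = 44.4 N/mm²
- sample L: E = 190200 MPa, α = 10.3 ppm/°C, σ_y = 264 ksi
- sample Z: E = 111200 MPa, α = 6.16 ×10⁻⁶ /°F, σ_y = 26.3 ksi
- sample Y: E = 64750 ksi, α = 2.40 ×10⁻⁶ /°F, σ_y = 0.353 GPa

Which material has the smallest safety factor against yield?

With everything in SI (GPa, ×10⁻⁶/K, MPa):
  sample P: E = 10.45, α = 5.27, σ_y = 44.40 → σ = 3.71 MPa, n = 12.0
  sample L: E = 190.2, α = 10.3, σ_y = 1820 → σ = 132 MPa, n = 13.8
  sample Z: E = 111.2, α = 11.1, σ_y = 181.3 → σ = 83.0 MPa, n = 2.19
  sample Y: E = 446.4, α = 4.32, σ_y = 353.0 → σ = 130 MPa, n = 2.72
Sample Z has the lowest safety factor, n = 2.19.

sample Z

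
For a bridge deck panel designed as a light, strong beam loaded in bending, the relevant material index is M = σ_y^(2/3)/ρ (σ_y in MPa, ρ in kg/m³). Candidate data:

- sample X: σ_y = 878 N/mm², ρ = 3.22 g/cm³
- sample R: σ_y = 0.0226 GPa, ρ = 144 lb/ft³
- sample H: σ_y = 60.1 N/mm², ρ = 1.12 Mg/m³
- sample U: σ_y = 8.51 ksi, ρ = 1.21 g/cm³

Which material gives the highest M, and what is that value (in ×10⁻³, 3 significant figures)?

sample X, M = 28.5×10⁻³

Putting every candidate on a common basis:
  sample X: σ_y = 878.0 MPa, ρ = 3220 kg/m³
  sample R: σ_y = 22.60 MPa, ρ = 2307 kg/m³
  sample H: σ_y = 60.10 MPa, ρ = 1120 kg/m³
  sample U: σ_y = 58.67 MPa, ρ = 1210 kg/m³
  sample X: M = 28.5×10⁻³
  sample H: M = 13.7×10⁻³
  sample U: M = 12.5×10⁻³
  sample R: M = 3.47×10⁻³
Sample X has the largest M.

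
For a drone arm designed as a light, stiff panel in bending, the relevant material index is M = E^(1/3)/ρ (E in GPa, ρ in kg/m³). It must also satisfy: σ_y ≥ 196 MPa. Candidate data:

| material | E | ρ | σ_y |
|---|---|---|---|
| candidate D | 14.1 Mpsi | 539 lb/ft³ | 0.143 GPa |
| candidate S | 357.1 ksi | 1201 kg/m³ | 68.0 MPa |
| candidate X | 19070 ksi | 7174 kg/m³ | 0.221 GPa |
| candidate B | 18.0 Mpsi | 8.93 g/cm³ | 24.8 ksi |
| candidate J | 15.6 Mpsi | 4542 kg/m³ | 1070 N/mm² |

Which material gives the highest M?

candidate J

Screen on constraints: σ_y ≥ 196 MPa. Survivors: candidate X, candidate J.
In SI units:
  candidate X: E = 131.5 GPa, ρ = 7174 kg/m³
  candidate J: E = 107.6 GPa, ρ = 4542 kg/m³
  candidate J: M = 1.05×10⁻³
  candidate X: M = 0.709×10⁻³
Candidate J has the largest M.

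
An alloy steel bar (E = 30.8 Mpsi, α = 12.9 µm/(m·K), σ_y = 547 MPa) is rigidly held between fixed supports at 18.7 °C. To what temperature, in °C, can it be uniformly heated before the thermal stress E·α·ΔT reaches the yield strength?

218 °C

E = 30.8 Mpsi = 212.4 GPa.
E·α·ΔT = 547.0 MPa ⇒ ΔT = 547.0 / (212.4×10³ × 12.9×10⁻⁶) = 199.7 K.
T = 18.7 + 199.7 = 218.4 °C.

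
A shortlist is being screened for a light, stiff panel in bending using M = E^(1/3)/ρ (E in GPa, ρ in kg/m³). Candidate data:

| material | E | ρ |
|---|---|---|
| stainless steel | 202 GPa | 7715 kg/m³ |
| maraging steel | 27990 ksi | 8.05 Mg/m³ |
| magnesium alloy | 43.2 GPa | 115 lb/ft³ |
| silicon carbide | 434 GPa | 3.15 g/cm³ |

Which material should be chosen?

Convert each candidate to consistent units, then evaluate M:
  stainless steel: E = 202.0 GPa, ρ = 7715 kg/m³
  maraging steel: E = 193.0 GPa, ρ = 8050 kg/m³
  magnesium alloy: E = 43.20 GPa, ρ = 1842 kg/m³
  silicon carbide: E = 434.0 GPa, ρ = 3150 kg/m³
  silicon carbide: M = 2.40×10⁻³
  magnesium alloy: M = 1.90×10⁻³
  stainless steel: M = 0.761×10⁻³
  maraging steel: M = 0.718×10⁻³
Highest index: silicon carbide.

silicon carbide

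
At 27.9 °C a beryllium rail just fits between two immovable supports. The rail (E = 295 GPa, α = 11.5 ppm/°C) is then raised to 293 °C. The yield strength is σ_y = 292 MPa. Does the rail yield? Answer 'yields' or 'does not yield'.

yields

ΔT = 265.1 K. Constrained thermal stress σ = E·α·ΔT = 295.0×10³ MPa × 11.5×10⁻⁶ × 265.1 = 899 MPa (compressive).
Compare to σ_y = 292 MPa: σ ≥ σ_y, so it yields.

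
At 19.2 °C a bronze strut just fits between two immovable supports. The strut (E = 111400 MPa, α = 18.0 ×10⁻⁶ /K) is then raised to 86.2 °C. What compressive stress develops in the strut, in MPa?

134 MPa

E = 111400 MPa = 111.4 GPa.
ΔT = 67.00 K. Constrained thermal stress σ = E·α·ΔT = 111.4×10³ MPa × 18.0×10⁻⁶ × 67.00 = 134 MPa (compressive).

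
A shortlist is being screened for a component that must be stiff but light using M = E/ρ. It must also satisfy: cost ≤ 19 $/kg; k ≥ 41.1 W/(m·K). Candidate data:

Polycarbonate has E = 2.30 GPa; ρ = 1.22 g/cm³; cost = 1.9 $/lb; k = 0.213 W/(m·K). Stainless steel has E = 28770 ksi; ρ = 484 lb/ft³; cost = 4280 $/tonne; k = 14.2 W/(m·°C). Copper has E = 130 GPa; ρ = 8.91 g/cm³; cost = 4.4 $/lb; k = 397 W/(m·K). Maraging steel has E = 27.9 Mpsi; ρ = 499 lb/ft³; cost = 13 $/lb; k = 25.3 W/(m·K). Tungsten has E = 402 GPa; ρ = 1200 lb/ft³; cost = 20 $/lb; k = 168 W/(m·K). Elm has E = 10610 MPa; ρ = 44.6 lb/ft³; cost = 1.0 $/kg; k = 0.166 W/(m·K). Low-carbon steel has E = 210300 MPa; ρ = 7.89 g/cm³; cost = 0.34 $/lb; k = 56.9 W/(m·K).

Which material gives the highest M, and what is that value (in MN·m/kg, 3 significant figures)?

Screen on constraints: cost ≤ 19 $/kg; k ≥ 41.1 W/(m·K). Survivors: copper, low-carbon steel.
Putting every candidate on a common basis:
  copper: E = 130.0 GPa, ρ = 8910 kg/m³
  low-carbon steel: E = 210.3 GPa, ρ = 7890 kg/m³
  low-carbon steel: M = 26.7 MN·m/kg
  copper: M = 14.6 MN·m/kg
Low-carbon steel ranks first.

low-carbon steel, M = 26.7 MN·m/kg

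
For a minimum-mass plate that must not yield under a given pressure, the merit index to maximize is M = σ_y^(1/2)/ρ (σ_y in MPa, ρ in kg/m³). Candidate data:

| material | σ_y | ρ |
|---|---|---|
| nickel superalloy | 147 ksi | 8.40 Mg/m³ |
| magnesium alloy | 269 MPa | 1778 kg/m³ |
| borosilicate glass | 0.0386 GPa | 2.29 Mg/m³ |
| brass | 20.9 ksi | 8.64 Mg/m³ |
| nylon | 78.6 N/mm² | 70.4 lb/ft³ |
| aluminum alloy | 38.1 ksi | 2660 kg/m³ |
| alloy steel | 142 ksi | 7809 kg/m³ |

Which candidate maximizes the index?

magnesium alloy

After converting to SI:
  nickel superalloy: σ_y = 1014 MPa, ρ = 8400 kg/m³
  magnesium alloy: σ_y = 269.0 MPa, ρ = 1778 kg/m³
  borosilicate glass: σ_y = 38.60 MPa, ρ = 2290 kg/m³
  brass: σ_y = 144.1 MPa, ρ = 8640 kg/m³
  nylon: σ_y = 78.60 MPa, ρ = 1128 kg/m³
  aluminum alloy: σ_y = 262.7 MPa, ρ = 2660 kg/m³
  alloy steel: σ_y = 979.1 MPa, ρ = 7809 kg/m³
  magnesium alloy: M = 9.22×10⁻³
  nylon: M = 7.86×10⁻³
  aluminum alloy: M = 6.09×10⁻³
  alloy steel: M = 4.01×10⁻³
  nickel superalloy: M = 3.79×10⁻³
  borosilicate glass: M = 2.71×10⁻³
  brass: M = 1.39×10⁻³
The maximum is for magnesium alloy.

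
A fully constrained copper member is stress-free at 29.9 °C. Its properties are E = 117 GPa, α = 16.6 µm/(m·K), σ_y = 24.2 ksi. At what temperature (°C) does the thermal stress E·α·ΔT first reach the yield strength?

σ_y = 24.2 ksi = 166.9 MPa.
E·α·ΔT = 166.9 MPa ⇒ ΔT = 166.9 / (117.0×10³ × 16.6×10⁻⁶) = 85.91 K.
T = 29.9 + 85.91 = 115.8 °C.

116 °C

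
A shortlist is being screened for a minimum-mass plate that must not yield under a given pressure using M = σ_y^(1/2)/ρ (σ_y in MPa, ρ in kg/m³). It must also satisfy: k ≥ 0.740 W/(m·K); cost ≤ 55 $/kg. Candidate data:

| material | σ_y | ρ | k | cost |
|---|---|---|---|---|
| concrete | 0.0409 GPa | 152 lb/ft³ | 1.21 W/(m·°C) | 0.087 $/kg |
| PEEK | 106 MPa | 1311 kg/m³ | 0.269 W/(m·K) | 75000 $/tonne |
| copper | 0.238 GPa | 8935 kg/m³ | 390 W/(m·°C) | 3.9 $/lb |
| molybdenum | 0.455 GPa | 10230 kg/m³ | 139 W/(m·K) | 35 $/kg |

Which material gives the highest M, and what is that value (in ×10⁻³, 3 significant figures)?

Screen on constraints: k ≥ 0.740 W/(m·K); cost ≤ 55 $/kg. Survivors: concrete, copper, molybdenum.
Convert each candidate to consistent units, then evaluate M:
  concrete: σ_y = 40.90 MPa, ρ = 2435 kg/m³
  copper: σ_y = 238.0 MPa, ρ = 8935 kg/m³
  molybdenum: σ_y = 455.0 MPa, ρ = 10230 kg/m³
  concrete: M = 2.63×10⁻³
  molybdenum: M = 2.09×10⁻³
  copper: M = 1.73×10⁻³
Concrete ranks first.

concrete, M = 2.63×10⁻³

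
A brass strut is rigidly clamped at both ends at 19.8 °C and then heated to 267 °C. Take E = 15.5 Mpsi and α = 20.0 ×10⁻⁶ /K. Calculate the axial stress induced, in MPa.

528 MPa

E = 15.5 Mpsi = 106.9 GPa.
ΔT = 247.2 K. Constrained thermal stress σ = E·α·ΔT = 106.9×10³ MPa × 20.0×10⁻⁶ × 247.2 = 528 MPa (compressive).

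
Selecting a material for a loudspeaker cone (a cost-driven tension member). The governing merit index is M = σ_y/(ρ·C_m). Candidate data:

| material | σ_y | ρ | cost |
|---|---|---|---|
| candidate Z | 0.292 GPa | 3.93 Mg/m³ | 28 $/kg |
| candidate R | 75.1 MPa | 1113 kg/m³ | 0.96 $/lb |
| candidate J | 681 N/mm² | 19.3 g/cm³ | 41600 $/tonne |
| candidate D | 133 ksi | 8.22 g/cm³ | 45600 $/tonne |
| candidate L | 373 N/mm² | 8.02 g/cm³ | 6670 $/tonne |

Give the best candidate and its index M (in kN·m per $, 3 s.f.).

Putting every candidate on a common basis:
  candidate Z: σ_y = 292.0 MPa, ρ = 3930 kg/m³, cost = 28.00 $/kg
  candidate R: σ_y = 75.10 MPa, ρ = 1113 kg/m³, cost = 2.116 $/kg
  candidate J: σ_y = 681.0 MPa, ρ = 19300 kg/m³, cost = 41.60 $/kg
  candidate D: σ_y = 917.0 MPa, ρ = 8220 kg/m³, cost = 45.60 $/kg
  candidate L: σ_y = 373.0 MPa, ρ = 8020 kg/m³, cost = 6.670 $/kg
  candidate R: M = 31.9 kN·m per $
  candidate L: M = 6.97 kN·m per $
  candidate Z: M = 2.65 kN·m per $
  candidate D: M = 2.45 kN·m per $
  candidate J: M = 0.848 kN·m per $
Highest index: candidate R.

candidate R, M = 31.9 kN·m per $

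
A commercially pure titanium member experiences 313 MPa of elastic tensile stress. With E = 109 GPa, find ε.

ε = σ/E = 313 / 109000 = 2.87×10⁻³.

2.87×10⁻³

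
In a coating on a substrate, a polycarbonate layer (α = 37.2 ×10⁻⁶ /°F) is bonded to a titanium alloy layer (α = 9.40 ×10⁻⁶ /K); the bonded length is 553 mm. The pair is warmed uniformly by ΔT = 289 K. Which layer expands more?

polycarbonate: α = 37.2×10⁻⁶/°F × 9/5 = 67.0×10⁻⁶/K.
α(polycarbonate) = 67.0×10⁻⁶/K vs α(titanium alloy) = 9.40×10⁻⁶/K.
Higher α expands more for the same ΔT: polycarbonate.

polycarbonate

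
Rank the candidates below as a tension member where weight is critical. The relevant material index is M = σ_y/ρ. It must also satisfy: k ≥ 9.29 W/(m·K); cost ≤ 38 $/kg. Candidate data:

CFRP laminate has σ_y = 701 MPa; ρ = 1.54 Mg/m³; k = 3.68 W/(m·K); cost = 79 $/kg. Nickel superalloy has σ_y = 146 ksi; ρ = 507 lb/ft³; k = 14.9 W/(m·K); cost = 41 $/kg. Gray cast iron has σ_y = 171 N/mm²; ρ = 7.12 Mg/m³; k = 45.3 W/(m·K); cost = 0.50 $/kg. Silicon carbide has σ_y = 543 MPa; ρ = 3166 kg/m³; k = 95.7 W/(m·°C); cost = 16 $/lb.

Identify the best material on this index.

silicon carbide

Screen on constraints: k ≥ 9.29 W/(m·K); cost ≤ 38 $/kg. Survivors: gray cast iron, silicon carbide.
Putting every candidate on a common basis:
  gray cast iron: σ_y = 171.0 MPa, ρ = 7120 kg/m³
  silicon carbide: σ_y = 543.0 MPa, ρ = 3166 kg/m³
  silicon carbide: M = 172 kN·m/kg
  gray cast iron: M = 24.0 kN·m/kg
Highest index: silicon carbide.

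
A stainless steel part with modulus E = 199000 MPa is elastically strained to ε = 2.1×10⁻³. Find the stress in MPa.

418 MPa

E = 199000 MPa = 199.0 GPa.
σ = E·ε = 199000 MPa × 2.1×10⁻³ = 418 MPa.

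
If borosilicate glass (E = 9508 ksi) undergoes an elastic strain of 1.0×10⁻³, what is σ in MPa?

65.6 MPa

E = 9508 ksi = 65.56 GPa.
σ = E·ε = 65560 MPa × 1.0×10⁻³ = 65.6 MPa.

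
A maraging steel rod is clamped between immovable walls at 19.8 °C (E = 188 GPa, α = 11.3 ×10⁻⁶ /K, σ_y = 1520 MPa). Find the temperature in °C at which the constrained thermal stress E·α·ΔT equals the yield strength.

735 °C

E·α·ΔT = 1520 MPa ⇒ ΔT = 1520 / (188.0×10³ × 11.3×10⁻⁶) = 715.5 K.
T = 19.8 + 715.5 = 735.3 °C.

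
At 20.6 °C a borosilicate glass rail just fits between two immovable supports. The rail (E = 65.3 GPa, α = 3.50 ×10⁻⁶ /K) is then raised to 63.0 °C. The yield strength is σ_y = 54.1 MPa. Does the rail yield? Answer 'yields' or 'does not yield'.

does not yield

ΔT = 42.40 K. Constrained thermal stress σ = E·α·ΔT = 65.30×10³ MPa × 3.50×10⁻⁶ × 42.40 = 9.69 MPa (compressive).
Compare to σ_y = 54.1 MPa: σ < σ_y, so it does not yield.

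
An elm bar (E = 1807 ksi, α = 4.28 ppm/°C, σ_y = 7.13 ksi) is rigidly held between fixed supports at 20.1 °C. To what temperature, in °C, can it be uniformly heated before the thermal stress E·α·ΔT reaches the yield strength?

942 °C

E = 1807 ksi = 12.46 GPa.
σ_y = 7.13 ksi = 49.16 MPa.
E·α·ΔT = 49.16 MPa ⇒ ΔT = 49.16 / (12.46×10³ × 4.28×10⁻⁶) = 921.9 K.
T = 20.1 + 921.9 = 942.0 °C.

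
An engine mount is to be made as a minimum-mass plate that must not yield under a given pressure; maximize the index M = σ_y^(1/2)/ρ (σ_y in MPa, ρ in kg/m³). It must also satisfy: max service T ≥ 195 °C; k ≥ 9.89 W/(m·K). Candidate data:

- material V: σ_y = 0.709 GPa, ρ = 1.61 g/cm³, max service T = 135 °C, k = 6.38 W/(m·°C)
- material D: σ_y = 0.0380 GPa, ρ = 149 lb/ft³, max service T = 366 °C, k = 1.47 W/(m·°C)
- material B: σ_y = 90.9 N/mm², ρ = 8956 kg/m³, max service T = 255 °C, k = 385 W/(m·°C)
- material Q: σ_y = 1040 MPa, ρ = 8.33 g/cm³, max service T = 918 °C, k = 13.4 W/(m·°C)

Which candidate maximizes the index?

Screen on constraints: max service T ≥ 195 °C; k ≥ 9.89 W/(m·K). Survivors: material B, material Q.
Normalizing units and computing the index:
  material B: σ_y = 90.90 MPa, ρ = 8956 kg/m³
  material Q: σ_y = 1040 MPa, ρ = 8330 kg/m³
  material Q: M = 3.87×10⁻³
  material B: M = 1.06×10⁻³
Material Q ranks first.

material Q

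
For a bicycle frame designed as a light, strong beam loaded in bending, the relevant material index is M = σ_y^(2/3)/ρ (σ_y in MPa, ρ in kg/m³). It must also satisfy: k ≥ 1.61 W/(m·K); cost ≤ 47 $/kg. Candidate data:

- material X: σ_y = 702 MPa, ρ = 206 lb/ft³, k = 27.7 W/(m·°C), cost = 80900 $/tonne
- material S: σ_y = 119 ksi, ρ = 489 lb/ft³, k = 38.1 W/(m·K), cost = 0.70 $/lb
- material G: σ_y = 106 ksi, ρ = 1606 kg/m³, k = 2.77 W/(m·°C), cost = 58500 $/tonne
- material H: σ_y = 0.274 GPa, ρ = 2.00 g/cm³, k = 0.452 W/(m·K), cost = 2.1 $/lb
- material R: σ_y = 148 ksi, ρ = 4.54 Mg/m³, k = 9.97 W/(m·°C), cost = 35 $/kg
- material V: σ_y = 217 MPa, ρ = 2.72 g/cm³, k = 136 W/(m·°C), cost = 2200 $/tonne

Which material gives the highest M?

Screen on constraints: k ≥ 1.61 W/(m·K); cost ≤ 47 $/kg. Survivors: material S, material R, material V.
Convert each candidate to consistent units, then evaluate M:
  material S: σ_y = 820.5 MPa, ρ = 7833 kg/m³
  material R: σ_y = 1020 MPa, ρ = 4540 kg/m³
  material V: σ_y = 217.0 MPa, ρ = 2720 kg/m³
  material R: M = 22.3×10⁻³
  material V: M = 13.3×10⁻³
  material S: M = 11.2×10⁻³
The maximum is for material R.

material R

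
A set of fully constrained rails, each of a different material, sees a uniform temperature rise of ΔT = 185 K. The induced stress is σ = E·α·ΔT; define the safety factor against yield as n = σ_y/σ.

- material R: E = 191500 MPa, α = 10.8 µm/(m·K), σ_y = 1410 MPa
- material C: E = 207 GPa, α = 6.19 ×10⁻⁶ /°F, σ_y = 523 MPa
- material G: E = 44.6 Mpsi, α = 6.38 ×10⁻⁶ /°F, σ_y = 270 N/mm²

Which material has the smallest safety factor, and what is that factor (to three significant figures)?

material G, n = 0.413

In consistent units (E in GPa, α in ×10⁻⁶/K, σ_y in MPa):
  material R: E = 191.5, α = 10.8, σ_y = 1410 → σ = 383 MPa, n = 3.69
  material C: E = 207.0, α = 11.1, σ_y = 523.0 → σ = 427 MPa, n = 1.23
  material G: E = 307.5, α = 11.5, σ_y = 270.0 → σ = 653 MPa, n = 0.413
The minimum is material G at n = 0.413.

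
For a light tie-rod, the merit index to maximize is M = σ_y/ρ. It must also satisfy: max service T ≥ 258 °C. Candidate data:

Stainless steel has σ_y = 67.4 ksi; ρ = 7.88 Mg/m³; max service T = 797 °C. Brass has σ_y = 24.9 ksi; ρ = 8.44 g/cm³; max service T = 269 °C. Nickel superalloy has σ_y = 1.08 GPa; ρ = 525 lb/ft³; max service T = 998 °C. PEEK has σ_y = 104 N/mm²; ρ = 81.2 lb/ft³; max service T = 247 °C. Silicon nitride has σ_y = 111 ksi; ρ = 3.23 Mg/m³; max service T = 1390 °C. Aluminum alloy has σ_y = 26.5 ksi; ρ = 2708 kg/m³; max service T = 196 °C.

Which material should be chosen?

Screen on constraints: max service T ≥ 258 °C. Survivors: stainless steel, brass, nickel superalloy, silicon nitride.
After converting to SI:
  stainless steel: σ_y = 464.7 MPa, ρ = 7880 kg/m³
  brass: σ_y = 171.7 MPa, ρ = 8440 kg/m³
  nickel superalloy: σ_y = 1080 MPa, ρ = 8410 kg/m³
  silicon nitride: σ_y = 765.3 MPa, ρ = 3230 kg/m³
  silicon nitride: M = 237 kN·m/kg
  nickel superalloy: M = 128 kN·m/kg
  stainless steel: M = 59.0 kN·m/kg
  brass: M = 20.3 kN·m/kg
The maximum is for silicon nitride.

silicon nitride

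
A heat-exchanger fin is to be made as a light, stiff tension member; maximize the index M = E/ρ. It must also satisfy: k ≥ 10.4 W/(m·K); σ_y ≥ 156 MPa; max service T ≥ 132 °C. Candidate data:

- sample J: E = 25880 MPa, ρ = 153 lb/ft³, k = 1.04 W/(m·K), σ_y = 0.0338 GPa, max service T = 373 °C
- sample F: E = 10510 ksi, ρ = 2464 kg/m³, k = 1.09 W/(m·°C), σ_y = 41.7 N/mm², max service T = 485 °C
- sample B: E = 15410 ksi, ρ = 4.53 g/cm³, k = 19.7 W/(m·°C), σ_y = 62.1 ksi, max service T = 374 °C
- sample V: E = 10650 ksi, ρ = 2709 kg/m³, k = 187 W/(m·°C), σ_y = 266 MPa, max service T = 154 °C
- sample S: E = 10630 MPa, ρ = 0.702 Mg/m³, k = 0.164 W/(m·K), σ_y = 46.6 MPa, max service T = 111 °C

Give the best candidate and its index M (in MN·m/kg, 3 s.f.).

sample V, M = 27.1 MN·m/kg

Screen on constraints: k ≥ 10.4 W/(m·K); σ_y ≥ 156 MPa; max service T ≥ 132 °C. Survivors: sample B, sample V.
Normalizing units and computing the index:
  sample B: E = 106.2 GPa, ρ = 4530 kg/m³
  sample V: E = 73.43 GPa, ρ = 2709 kg/m³
  sample V: M = 27.1 MN·m/kg
  sample B: M = 23.5 MN·m/kg
The maximum is for sample V.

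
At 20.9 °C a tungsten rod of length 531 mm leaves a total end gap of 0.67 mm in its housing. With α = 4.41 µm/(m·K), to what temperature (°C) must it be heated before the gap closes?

307 °C

α·L₀·ΔT = 0.67 mm ⇒ ΔT = 0.67 / (4.41×10⁻⁶ × 531.0) = 286.1 K.
T = 20.9 + 286.1 = 307.0 °C.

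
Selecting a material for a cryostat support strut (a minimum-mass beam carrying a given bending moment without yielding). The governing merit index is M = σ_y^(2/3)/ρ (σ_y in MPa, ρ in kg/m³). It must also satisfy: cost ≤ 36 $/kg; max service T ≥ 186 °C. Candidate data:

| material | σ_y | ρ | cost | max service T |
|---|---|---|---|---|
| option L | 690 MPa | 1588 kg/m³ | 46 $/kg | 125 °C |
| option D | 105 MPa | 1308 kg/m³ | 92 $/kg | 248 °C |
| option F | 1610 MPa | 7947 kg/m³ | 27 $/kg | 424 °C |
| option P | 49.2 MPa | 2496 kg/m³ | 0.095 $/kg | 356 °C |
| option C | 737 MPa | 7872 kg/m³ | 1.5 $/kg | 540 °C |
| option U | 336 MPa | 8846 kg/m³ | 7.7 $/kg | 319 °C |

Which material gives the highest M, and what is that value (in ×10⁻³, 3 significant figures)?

option F, M = 17.3×10⁻³

Screen on constraints: cost ≤ 36 $/kg; max service T ≥ 186 °C. Survivors: option F, option P, option C, option U.
Computing M directly (units already consistent):
  option F: M = 17.3×10⁻³
  option C: M = 10.4×10⁻³
  option U: M = 5.46×10⁻³
  option P: M = 5.38×10⁻³
Highest index: option F.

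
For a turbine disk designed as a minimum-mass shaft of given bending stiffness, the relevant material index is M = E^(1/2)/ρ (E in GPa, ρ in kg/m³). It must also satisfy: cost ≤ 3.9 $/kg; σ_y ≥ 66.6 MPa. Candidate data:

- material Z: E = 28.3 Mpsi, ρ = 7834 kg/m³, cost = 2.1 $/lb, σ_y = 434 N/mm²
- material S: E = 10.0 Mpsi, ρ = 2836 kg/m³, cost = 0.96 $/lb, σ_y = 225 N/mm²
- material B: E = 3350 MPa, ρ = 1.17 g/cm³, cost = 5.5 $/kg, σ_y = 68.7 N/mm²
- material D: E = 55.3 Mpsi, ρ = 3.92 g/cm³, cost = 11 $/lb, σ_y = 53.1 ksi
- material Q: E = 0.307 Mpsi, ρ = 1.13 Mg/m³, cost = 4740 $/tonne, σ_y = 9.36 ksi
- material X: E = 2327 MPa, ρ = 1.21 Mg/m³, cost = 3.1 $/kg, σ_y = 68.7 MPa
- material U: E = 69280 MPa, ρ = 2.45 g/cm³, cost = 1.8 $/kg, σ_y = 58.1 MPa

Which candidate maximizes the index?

Screen on constraints: cost ≤ 3.9 $/kg; σ_y ≥ 66.6 MPa. Survivors: material S, material X.
Normalizing units and computing the index:
  material S: E = 68.95 GPa, ρ = 2836 kg/m³
  material X: E = 2.327 GPa, ρ = 1210 kg/m³
  material S: M = 2.93×10⁻³
  material X: M = 1.26×10⁻³
The maximum is for material S.

material S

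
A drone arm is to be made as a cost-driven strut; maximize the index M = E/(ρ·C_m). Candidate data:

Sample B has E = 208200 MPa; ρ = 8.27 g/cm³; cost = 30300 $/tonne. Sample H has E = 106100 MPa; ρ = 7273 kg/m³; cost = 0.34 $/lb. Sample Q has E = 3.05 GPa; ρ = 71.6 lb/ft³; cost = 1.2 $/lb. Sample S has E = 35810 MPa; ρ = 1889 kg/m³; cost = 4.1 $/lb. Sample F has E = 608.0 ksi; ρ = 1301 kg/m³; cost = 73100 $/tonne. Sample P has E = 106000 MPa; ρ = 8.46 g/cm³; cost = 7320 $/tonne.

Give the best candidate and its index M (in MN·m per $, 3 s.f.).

sample H, M = 19.5 MN·m per $

Putting every candidate on a common basis:
  sample B: E = 208.2 GPa, ρ = 8270 kg/m³, cost = 30.30 $/kg
  sample H: E = 106.1 GPa, ρ = 7273 kg/m³, cost = 0.7496 $/kg
  sample Q: E = 3.050 GPa, ρ = 1147 kg/m³, cost = 2.646 $/kg
  sample S: E = 35.81 GPa, ρ = 1889 kg/m³, cost = 9.039 $/kg
  sample F: E = 4.192 GPa, ρ = 1301 kg/m³, cost = 73.10 $/kg
  sample P: E = 106.0 GPa, ρ = 8460 kg/m³, cost = 7.320 $/kg
  sample H: M = 19.5 MN·m per $
  sample S: M = 2.10 MN·m per $
  sample P: M = 1.71 MN·m per $
  sample Q: M = 1.01 MN·m per $
  sample B: M = 0.831 MN·m per $
  sample F: M = 0.0441 MN·m per $
Sample H has the largest M.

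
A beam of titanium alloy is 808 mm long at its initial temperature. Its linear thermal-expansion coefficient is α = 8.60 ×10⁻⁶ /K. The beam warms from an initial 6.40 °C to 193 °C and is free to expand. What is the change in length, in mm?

ΔT = 193 − 6.40 = 186.6 K.
ΔL = α·L₀·ΔT = 8.60×10⁻⁶ × 808 mm × 186.6 K = 1.30 mm.

1.30 mm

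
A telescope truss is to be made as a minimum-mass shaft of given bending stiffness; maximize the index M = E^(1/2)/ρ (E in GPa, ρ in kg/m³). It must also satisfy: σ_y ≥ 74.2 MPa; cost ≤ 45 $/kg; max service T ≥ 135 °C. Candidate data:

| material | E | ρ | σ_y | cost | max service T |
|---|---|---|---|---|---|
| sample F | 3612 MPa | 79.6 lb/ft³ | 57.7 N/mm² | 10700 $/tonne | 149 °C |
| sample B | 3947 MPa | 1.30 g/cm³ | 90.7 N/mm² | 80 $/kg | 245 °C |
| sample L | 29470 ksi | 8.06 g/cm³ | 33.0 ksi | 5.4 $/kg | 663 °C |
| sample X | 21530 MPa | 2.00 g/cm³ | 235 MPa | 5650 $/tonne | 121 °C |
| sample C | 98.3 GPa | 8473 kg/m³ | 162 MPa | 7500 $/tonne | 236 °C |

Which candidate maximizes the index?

Screen on constraints: σ_y ≥ 74.2 MPa; cost ≤ 45 $/kg; max service T ≥ 135 °C. Survivors: sample L, sample C.
Normalizing units and computing the index:
  sample L: E = 203.2 GPa, ρ = 8060 kg/m³
  sample C: E = 98.30 GPa, ρ = 8473 kg/m³
  sample L: M = 1.77×10⁻³
  sample C: M = 1.17×10⁻³
Highest index: sample L.

sample L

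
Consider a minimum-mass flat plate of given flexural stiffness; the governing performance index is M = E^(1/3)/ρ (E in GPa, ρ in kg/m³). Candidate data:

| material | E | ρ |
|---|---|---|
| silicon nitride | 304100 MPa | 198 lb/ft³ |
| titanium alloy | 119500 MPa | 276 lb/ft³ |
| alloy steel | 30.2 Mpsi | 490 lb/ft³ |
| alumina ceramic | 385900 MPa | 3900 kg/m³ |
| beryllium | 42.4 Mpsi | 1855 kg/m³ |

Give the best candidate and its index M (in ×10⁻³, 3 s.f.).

beryllium, M = 3.58×10⁻³

In SI units:
  silicon nitride: E = 304.1 GPa, ρ = 3172 kg/m³
  titanium alloy: E = 119.5 GPa, ρ = 4421 kg/m³
  alloy steel: E = 208.2 GPa, ρ = 7849 kg/m³
  alumina ceramic: E = 385.9 GPa, ρ = 3900 kg/m³
  beryllium: E = 292.3 GPa, ρ = 1855 kg/m³
  beryllium: M = 3.58×10⁻³
  silicon nitride: M = 2.12×10⁻³
  alumina ceramic: M = 1.87×10⁻³
  titanium alloy: M = 1.11×10⁻³
  alloy steel: M = 0.755×10⁻³
Highest index: beryllium.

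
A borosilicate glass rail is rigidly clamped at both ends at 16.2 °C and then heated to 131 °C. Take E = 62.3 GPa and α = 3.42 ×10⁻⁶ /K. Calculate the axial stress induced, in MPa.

24.5 MPa

ΔT = 114.8 K. Constrained thermal stress σ = E·α·ΔT = 62.30×10³ MPa × 3.42×10⁻⁶ × 114.8 = 24.5 MPa (compressive).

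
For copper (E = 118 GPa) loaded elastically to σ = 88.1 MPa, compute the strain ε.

7.47×10⁻⁴

ε = σ/E = 88.1 / 118000 = 7.47×10⁻⁴.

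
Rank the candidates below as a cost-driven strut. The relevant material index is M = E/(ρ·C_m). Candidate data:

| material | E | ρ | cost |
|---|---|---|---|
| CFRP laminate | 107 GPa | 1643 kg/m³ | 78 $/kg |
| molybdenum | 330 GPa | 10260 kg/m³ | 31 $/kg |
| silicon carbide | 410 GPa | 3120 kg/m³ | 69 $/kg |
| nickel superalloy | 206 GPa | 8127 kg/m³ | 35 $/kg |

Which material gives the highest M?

Computing M directly (units already consistent):
  silicon carbide: M = 1.90 MN·m per $
  molybdenum: M = 1.04 MN·m per $
  CFRP laminate: M = 0.835 MN·m per $
  nickel superalloy: M = 0.724 MN·m per $
The maximum is for silicon carbide.

silicon carbide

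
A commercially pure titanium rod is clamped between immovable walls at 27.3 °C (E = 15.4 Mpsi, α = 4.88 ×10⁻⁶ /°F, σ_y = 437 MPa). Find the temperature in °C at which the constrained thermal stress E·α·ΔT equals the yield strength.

E = 15.4 Mpsi = 106.2 GPa.
α = 4.88×10⁻⁶/°F × 9/5 = 8.78×10⁻⁶/K.
E·α·ΔT = 437.0 MPa ⇒ ΔT = 437.0 / (106.2×10³ × 8.78×10⁻⁶) = 468.5 K.
T = 27.3 + 468.5 = 495.8 °C.

496 °C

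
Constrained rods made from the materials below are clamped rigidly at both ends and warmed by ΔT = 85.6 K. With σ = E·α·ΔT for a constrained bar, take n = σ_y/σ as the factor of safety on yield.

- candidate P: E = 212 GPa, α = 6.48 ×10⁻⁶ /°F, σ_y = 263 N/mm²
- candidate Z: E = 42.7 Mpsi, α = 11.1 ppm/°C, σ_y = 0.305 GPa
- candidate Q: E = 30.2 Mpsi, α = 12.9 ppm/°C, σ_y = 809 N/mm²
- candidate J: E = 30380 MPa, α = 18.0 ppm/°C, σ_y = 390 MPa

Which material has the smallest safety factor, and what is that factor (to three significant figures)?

candidate Z, n = 1.09

Per material, after unit conversion:
  candidate P: E = 212.0, α = 11.7, σ_y = 263.0 → σ = 212 MPa, n = 1.24
  candidate Z: E = 294.4, α = 11.1, σ_y = 305.0 → σ = 280 MPa, n = 1.09
  candidate Q: E = 208.2, α = 12.9, σ_y = 809.0 → σ = 230 MPa, n = 3.52
  candidate J: E = 30.38, α = 18.0, σ_y = 390.0 → σ = 46.8 MPa, n = 8.33
The minimum is candidate Z at n = 1.09.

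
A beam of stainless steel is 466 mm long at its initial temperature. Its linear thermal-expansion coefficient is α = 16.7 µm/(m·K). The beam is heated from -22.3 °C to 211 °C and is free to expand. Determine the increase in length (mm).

1.82 mm

ΔT = 211 − (-22.3) = 233.3 K.
ΔL = α·L₀·ΔT = 16.7×10⁻⁶ × 466 mm × 233.3 K = 1.82 mm.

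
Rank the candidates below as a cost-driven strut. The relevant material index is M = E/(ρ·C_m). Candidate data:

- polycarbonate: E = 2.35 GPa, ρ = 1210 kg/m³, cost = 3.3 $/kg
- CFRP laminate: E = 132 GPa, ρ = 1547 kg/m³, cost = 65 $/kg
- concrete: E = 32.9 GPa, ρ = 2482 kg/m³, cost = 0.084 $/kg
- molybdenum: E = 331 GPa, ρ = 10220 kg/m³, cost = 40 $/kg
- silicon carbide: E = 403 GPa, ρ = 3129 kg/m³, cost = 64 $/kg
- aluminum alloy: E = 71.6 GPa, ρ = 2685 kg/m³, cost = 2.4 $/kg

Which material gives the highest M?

concrete

Computing M directly (units already consistent):
  concrete: M = 158 MN·m per $
  aluminum alloy: M = 11.1 MN·m per $
  silicon carbide: M = 2.01 MN·m per $
  CFRP laminate: M = 1.31 MN·m per $
  molybdenum: M = 0.810 MN·m per $
  polycarbonate: M = 0.589 MN·m per $
Highest index: concrete.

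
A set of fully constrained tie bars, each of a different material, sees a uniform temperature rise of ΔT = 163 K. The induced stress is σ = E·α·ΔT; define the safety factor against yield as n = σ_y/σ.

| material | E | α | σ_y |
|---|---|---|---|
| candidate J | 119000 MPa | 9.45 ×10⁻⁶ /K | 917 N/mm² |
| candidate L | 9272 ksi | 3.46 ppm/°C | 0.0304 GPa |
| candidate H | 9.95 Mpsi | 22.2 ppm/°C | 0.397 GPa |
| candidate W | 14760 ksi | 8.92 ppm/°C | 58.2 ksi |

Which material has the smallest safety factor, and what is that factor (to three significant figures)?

In consistent units (E in GPa, α in ×10⁻⁶/K, σ_y in MPa):
  candidate J: E = 119.0, α = 9.45, σ_y = 917.0 → σ = 183 MPa, n = 5.00
  candidate L: E = 63.93, α = 3.46, σ_y = 30.40 → σ = 36.1 MPa, n = 0.843
  candidate H: E = 68.60, α = 22.2, σ_y = 397.0 → σ = 248 MPa, n = 1.60
  candidate W: E = 101.8, α = 8.92, σ_y = 401.3 → σ = 148 MPa, n = 2.71
Smallest n: candidate L with n = 0.843.

candidate L, n = 0.843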